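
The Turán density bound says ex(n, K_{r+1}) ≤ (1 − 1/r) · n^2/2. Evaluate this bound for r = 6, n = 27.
Turán density bound = (5/6) · 27^2/2 = 1215/4 ≈ 303.75

Turán's theorem: ex(n, K_{r+1}) is achieved by the complete r-partite Turán graph T(n, r) with parts as balanced as possible, and is at most (1 − 1/r) · n^2/2. For r = 6, n = 27: the density bound is (5/6) · 729/2 = 1215/4 ≈ 303.75. The integer-valued extremum is e(T(27, 6)) = 303, which is strictly less than the density bound 1215/4 since 6 ∤ 27 (the parts of T(27, 6) cannot all be equal).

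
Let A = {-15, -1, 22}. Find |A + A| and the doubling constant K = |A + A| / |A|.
K = |A + A| / |A| = 6/3 = 2

Enumerate A + A = {a + b : a, b ∈ A}. With |A| = 3, there are |A|^2 = 9 ordered sum pairs; collecting distinct values, A + A = {-30, -16, -2, 7, 21, 44}, so |A + A| = 6. Thus K = 6/3 = 2. For comparison, the minimum possible |A + A| over all 3-element sets is 2·3 − 1 = 5 (so min K = 5/3), attained only by arithmetic progressions.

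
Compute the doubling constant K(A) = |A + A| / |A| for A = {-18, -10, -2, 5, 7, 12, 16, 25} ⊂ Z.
K = |A + A| / |A| = 31/8

Enumerate A + A = {a + b : a, b ∈ A}. With |A| = 8, there are |A|^2 = 64 ordered sum pairs; collecting distinct values, A + A = {-36, -28, -20, -13, -12, -11, -6, -5, -4, -3, -2, 2, 3, 5, 6, 7, 10, 12, 14, 15, 17, 19, 21, 23, 24, 28, 30, 32, 37, 41, 50}, so |A + A| = 31. Thus K = 31/8. For comparison, the minimum possible |A + A| over all 8-element sets is 2·8 − 1 = 15 (so min K = 15/8), attained only by arithmetic progressions.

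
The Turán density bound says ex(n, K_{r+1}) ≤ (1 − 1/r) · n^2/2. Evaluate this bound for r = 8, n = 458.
Turán density bound = (7/8) · 458^2/2 = 367087/4 ≈ 91771.75

Turán's theorem: ex(n, K_{r+1}) is achieved by the complete r-partite Turán graph T(n, r) with parts as balanced as possible, and is at most (1 − 1/r) · n^2/2. For r = 8, n = 458: the density bound is (7/8) · 209764/2 = 367087/4 ≈ 91771.75. The integer-valued extremum is e(T(458, 8)) = 91771, which is strictly less than the density bound 367087/4 since 8 ∤ 458 (the parts of T(458, 8) cannot all be equal).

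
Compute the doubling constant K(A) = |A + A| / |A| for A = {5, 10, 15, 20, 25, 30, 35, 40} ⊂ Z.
K = |A + A| / |A| = 15/8

Enumerate A + A = {a + b : a, b ∈ A}. With |A| = 8, there are |A|^2 = 64 ordered sum pairs; collecting distinct values, A + A = {10, 15, 20, 25, 30, 35, 40, 45, 50, 55, 60, 65, 70, 75, 80}, so |A + A| = 15. Thus K = 15/8. Here |A + A| = 2|A| − 1 = 15, the minimum possible — so K = 15/8 is minimal, which holds iff A is an arithmetic progression.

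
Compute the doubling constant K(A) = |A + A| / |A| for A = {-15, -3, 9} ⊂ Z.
K = |A + A| / |A| = 5/3

Enumerate A + A = {a + b : a, b ∈ A}. With |A| = 3, there are |A|^2 = 9 ordered sum pairs; collecting distinct values, A + A = {-30, -18, -6, 6, 18}, so |A + A| = 5. Thus K = 5/3. Here |A + A| = 2|A| − 1 = 5, the minimum possible — so K = 5/3 is minimal, which holds iff A is an arithmetic progression.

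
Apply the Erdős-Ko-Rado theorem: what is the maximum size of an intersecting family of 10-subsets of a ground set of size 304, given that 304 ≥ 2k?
max |F| = C(303, 9) = 52617706925494425

Erdős-Ko-Rado (1961): when n ≥ 2k, max |F| = C(n−1, k−1). The bound is attained by the star {A : i ∈ A} for any fixed i ∈ [n]. Here C(304−1, 10−1) = C(303, 9) = 52617706925494425.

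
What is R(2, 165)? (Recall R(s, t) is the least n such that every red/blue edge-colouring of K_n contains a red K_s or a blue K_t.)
R(2, 165) = 165

R(2, k) = k for all k ≥ 2: in a 2-colouring of K_k, either some edge is red (a red K_2) or all edges are blue (a blue K_k). And K_{164} coloured all-blue has no blue K_165, so R(2, 165) > 164. Hence R(2, 165) = 165.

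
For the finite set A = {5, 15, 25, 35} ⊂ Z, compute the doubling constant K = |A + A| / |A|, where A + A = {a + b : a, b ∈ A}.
K = |A + A| / |A| = 7/4

Enumerate A + A = {a + b : a, b ∈ A}. With |A| = 4, there are |A|^2 = 16 ordered sum pairs; collecting distinct values, A + A = {10, 20, 30, 40, 50, 60, 70}, so |A + A| = 7. Thus K = 7/4. Here |A + A| = 2|A| − 1 = 7, the minimum possible — so K = 7/4 is minimal, which holds iff A is an arithmetic progression.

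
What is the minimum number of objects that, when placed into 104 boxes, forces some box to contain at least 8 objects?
n = (8 − 1)·104 + 1 = 729

By the generalised pigeonhole principle, to guarantee some box contains ≥ r objects we need more than (r − 1) · k objects total. Threshold: n = (r − 1) · k + 1. With r = 8 and k = 104: n = 7 · 104 + 1 = 728 + 1 = 729. For n = 728 = 7 · 104, we can put exactly 7 objects in every box, avoiding 8 in any single one — so 729 is tight.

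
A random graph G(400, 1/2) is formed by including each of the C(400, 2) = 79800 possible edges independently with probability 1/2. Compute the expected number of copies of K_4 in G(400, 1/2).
E[# K_4] = C(400, 4) · (1/2)^C(4, 2) = 1050739900 / 2^6 = 262684975/16 = 16417810.9375

For each 4-subset S of vertices (there are C(400, 4) = 1050739900 such S), let X_S = 1 if S induces a K_4 (all C(4, 2) = 6 edges present). Then P(X_S = 1) = (1/2)^6 = 1/64. By linearity of expectation, E[# K_4] = C(400, 4) · (1/2)^6 = 1050739900 / 64 = 262684975/16 = 16417810.9375.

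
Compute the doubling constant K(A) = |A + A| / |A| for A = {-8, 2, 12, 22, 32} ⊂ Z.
K = |A + A| / |A| = 9/5

Enumerate A + A = {a + b : a, b ∈ A}. With |A| = 5, there are |A|^2 = 25 ordered sum pairs; collecting distinct values, A + A = {-16, -6, 4, 14, 24, 34, 44, 54, 64}, so |A + A| = 9. Thus K = 9/5. Here |A + A| = 2|A| − 1 = 9, the minimum possible — so K = 9/5 is minimal, which holds iff A is an arithmetic progression.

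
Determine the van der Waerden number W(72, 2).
W(72, 2) = 72 + 1 = 73

A 2-term AP is any pair of integers, so a monochromatic 2-AP exists iff some colour is used at least twice. With 72 colours, the colouring i ↦ i on {1, ..., 72} uses each colour once, avoiding any monochromatic pair, so W(72, 2) > 72. For {1, ..., 73}, pigeonhole forces two integers of the same colour, which form a monochromatic 2-AP. Hence W(72, 2) = 73.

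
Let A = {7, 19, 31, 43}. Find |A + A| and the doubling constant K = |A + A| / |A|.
K = |A + A| / |A| = 7/4

Enumerate A + A = {a + b : a, b ∈ A}. With |A| = 4, there are |A|^2 = 16 ordered sum pairs; collecting distinct values, A + A = {14, 26, 38, 50, 62, 74, 86}, so |A + A| = 7. Thus K = 7/4. Here |A + A| = 2|A| − 1 = 7, the minimum possible — so K = 7/4 is minimal, which holds iff A is an arithmetic progression.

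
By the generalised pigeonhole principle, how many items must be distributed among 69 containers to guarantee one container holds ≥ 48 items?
n = (48 − 1)·69 + 1 = 3244

By the generalised pigeonhole principle, to guarantee some box contains ≥ r objects we need more than (r − 1) · k objects total. Threshold: n = (r − 1) · k + 1. With r = 48 and k = 69: n = 47 · 69 + 1 = 3243 + 1 = 3244. For n = 3243 = 47 · 69, we can put exactly 47 objects in every box, avoiding 48 in any single one — so 3244 is tight.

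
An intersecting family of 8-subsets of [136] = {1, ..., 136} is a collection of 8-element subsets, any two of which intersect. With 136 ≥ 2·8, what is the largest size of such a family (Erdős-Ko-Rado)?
max |F| = C(135, 7) = 138432467745

The Erdős-Ko-Rado theorem states: for n ≥ 2k, an intersecting family of k-subsets of an n-element set has size at most C(n − 1, k − 1), with equality for 'star' families {A ⊆ [n] : |A| = k, i ∈ A} (fix an element i). For n = 136, k = 8: C(135, 7) = 138432467745.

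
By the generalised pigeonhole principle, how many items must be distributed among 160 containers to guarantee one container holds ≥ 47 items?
n = (47 − 1)·160 + 1 = 7361

By the generalised pigeonhole principle, to guarantee some box contains ≥ r objects we need more than (r − 1) · k objects total. Threshold: n = (r − 1) · k + 1. With r = 47 and k = 160: n = 46 · 160 + 1 = 7360 + 1 = 7361. For n = 7360 = 46 · 160, we can put exactly 46 objects in every box, avoiding 47 in any single one — so 7361 is tight.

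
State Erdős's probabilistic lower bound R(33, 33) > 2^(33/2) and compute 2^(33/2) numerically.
2^(33/2) = 92681.9; so R(33, 33) > 92681.9

Colour each edge of K_n uniformly at random with red/blue. The expected number of monochromatic K_33 is C(n, 33) · 2 · 2^(−C(33,2)). If C(n, 33) · 2^(1 − C(33,2)) < 1, then with positive probability no monochromatic K_33 exists, so R(33, 33) > n. The standard estimate C(n, 33) ≤ n^33/33! shows this inequality holds whenever n ≤ 2^(33/2) (since 33! · 2^(C(33,2) − 1) > 2^(33^2/2) ≥ n^33). Hence R(33, 33) > 2^(33/2) = 92681.9.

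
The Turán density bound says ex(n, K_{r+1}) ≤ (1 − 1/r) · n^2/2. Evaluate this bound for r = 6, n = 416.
Turán density bound = (5/6) · 416^2/2 = 216320/3 ≈ 72106.6667

Turán's theorem: ex(n, K_{r+1}) is achieved by the complete r-partite Turán graph T(n, r) with parts as balanced as possible, and is at most (1 − 1/r) · n^2/2. For r = 6, n = 416: the density bound is (5/6) · 173056/2 = 216320/3 ≈ 72106.6667. The integer-valued extremum is e(T(416, 6)) = 72106, which is strictly less than the density bound 216320/3 since 6 ∤ 416 (the parts of T(416, 6) cannot all be equal).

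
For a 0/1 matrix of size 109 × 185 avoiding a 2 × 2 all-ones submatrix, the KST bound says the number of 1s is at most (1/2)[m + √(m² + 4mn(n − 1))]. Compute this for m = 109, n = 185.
z(109, 185; 2, 2) ≤ (1/2)[109 + √(109² + 4·109·185·184)] = (1/2)[109 + √14853321] = 1981.5003

Kővári–Sós–Turán: let r_1, ..., r_109 be the row sums and z = Σ r_i the total number of 1s. Each pair of columns can share at most one row with both entries 1 (else a 2×2 all-ones block appears), so Σ_i C(r_i, 2) ≤ C(185, 2) = 17020. By convexity Σ_i C(r_i, 2) ≥ 109·C(z/109, 2) = z(z − 109)/(2·109), giving z² − 109z − 109·185·184 ≤ 0 and hence z ≤ (1/2)[109 + √(11881 + 4·3710360)] = (1/2)[109 + √14853321] ≈ (1/2)(109 + 3854.0006) = 1981.5003.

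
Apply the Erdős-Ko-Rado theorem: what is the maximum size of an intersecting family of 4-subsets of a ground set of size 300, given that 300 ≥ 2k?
max |F| = C(299, 3) = 4410549

Erdős-Ko-Rado (1961): when n ≥ 2k, max |F| = C(n−1, k−1). The bound is attained by the star {A : i ∈ A} for any fixed i ∈ [n]. Here C(300−1, 4−1) = C(299, 3) = 4410549.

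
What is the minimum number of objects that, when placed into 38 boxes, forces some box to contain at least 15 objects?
n = (15 − 1)·38 + 1 = 533

By the generalised pigeonhole principle, to guarantee some box contains ≥ r objects we need more than (r − 1) · k objects total. Threshold: n = (r − 1) · k + 1. With r = 15 and k = 38: n = 14 · 38 + 1 = 532 + 1 = 533. For n = 532 = 14 · 38, we can put exactly 14 objects in every box, avoiding 15 in any single one — so 533 is tight.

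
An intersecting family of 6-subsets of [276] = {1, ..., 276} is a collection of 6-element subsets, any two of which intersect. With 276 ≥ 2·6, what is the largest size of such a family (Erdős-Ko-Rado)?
max |F| = C(275, 5) = 12635803180

Erdős-Ko-Rado (1961): when n ≥ 2k, max |F| = C(n−1, k−1). The bound is attained by the star {A : i ∈ A} for any fixed i ∈ [n]. Here C(276−1, 6−1) = C(275, 5) = 12635803180.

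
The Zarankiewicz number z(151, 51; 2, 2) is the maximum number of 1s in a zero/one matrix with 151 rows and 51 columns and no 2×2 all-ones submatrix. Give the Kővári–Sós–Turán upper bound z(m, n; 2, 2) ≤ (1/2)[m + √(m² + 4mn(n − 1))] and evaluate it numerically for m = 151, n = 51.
z(151, 51; 2, 2) ≤ (1/2)[151 + √(151² + 4·151·51·50)] = (1/2)[151 + √1563001] = 700.6002

Kővári–Sós–Turán: let r_1, ..., r_151 be the row sums and z = Σ r_i the total number of 1s. Each pair of columns can share at most one row with both entries 1 (else a 2×2 all-ones block appears), so Σ_i C(r_i, 2) ≤ C(51, 2) = 1275. By convexity Σ_i C(r_i, 2) ≥ 151·C(z/151, 2) = z(z − 151)/(2·151), giving z² − 151z − 151·51·50 ≤ 0 and hence z ≤ (1/2)[151 + √(22801 + 4·385050)] = (1/2)[151 + √1563001] ≈ (1/2)(151 + 1250.2004) = 700.6002.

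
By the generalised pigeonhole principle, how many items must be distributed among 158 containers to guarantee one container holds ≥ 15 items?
n = (15 − 1)·158 + 1 = 2213

By the generalised pigeonhole principle, to guarantee some box contains ≥ r objects we need more than (r − 1) · k objects total. Threshold: n = (r − 1) · k + 1. With r = 15 and k = 158: n = 14 · 158 + 1 = 2212 + 1 = 2213. For n = 2212 = 14 · 158, we can put exactly 14 objects in every box, avoiding 15 in any single one — so 2213 is tight.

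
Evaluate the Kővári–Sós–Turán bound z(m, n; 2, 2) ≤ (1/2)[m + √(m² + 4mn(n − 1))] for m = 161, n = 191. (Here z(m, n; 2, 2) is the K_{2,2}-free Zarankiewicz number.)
z(161, 191; 2, 2) ≤ (1/2)[161 + √(161² + 4·161·191·190)] = (1/2)[161 + √23396681] = 2499.0058

Kővári–Sós–Turán: let r_1, ..., r_161 be the row sums and z = Σ r_i the total number of 1s. Each pair of columns can share at most one row with both entries 1 (else a 2×2 all-ones block appears), so Σ_i C(r_i, 2) ≤ C(191, 2) = 18145. By convexity Σ_i C(r_i, 2) ≥ 161·C(z/161, 2) = z(z − 161)/(2·161), giving z² − 161z − 161·191·190 ≤ 0 and hence z ≤ (1/2)[161 + √(25921 + 4·5842690)] = (1/2)[161 + √23396681] ≈ (1/2)(161 + 4837.0116) = 2499.0058.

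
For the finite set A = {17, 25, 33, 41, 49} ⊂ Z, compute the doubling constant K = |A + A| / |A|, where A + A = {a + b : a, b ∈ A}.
K = |A + A| / |A| = 9/5

Enumerate A + A = {a + b : a, b ∈ A}. With |A| = 5, there are |A|^2 = 25 ordered sum pairs; collecting distinct values, A + A = {34, 42, 50, 58, 66, 74, 82, 90, 98}, so |A + A| = 9. Thus K = 9/5. Here |A + A| = 2|A| − 1 = 9, the minimum possible — so K = 9/5 is minimal, which holds iff A is an arithmetic progression.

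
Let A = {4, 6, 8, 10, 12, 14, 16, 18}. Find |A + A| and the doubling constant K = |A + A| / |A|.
K = |A + A| / |A| = 15/8

Enumerate A + A = {a + b : a, b ∈ A}. With |A| = 8, there are |A|^2 = 64 ordered sum pairs; collecting distinct values, A + A = {8, 10, 12, 14, 16, 18, 20, 22, 24, 26, 28, 30, 32, 34, 36}, so |A + A| = 15. Thus K = 15/8. Here |A + A| = 2|A| − 1 = 15, the minimum possible — so K = 15/8 is minimal, which holds iff A is an arithmetic progression.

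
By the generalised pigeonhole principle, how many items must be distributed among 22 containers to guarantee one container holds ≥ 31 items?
n = (31 − 1)·22 + 1 = 661

By the generalised pigeonhole principle, to guarantee some box contains ≥ r objects we need more than (r − 1) · k objects total. Threshold: n = (r − 1) · k + 1. With r = 31 and k = 22: n = 30 · 22 + 1 = 660 + 1 = 661. For n = 660 = 30 · 22, we can put exactly 30 objects in every box, avoiding 31 in any single one — so 661 is tight.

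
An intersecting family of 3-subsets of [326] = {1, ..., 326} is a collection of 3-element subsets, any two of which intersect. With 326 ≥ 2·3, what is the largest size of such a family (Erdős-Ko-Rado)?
max |F| = C(325, 2) = 52650

Erdős-Ko-Rado (1961): when n ≥ 2k, max |F| = C(n−1, k−1). The bound is attained by the star {A : i ∈ A} for any fixed i ∈ [n]. Here C(326−1, 3−1) = C(325, 2) = 52650.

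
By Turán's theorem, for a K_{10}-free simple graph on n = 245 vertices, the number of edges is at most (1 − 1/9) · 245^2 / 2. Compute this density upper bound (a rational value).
Turán density bound = (8/9) · 245^2/2 = 240100/9 ≈ 26677.7778

Turán's theorem: ex(n, K_{r+1}) is achieved by the complete r-partite Turán graph T(n, r) with parts as balanced as possible, and is at most (1 − 1/r) · n^2/2. For r = 9, n = 245: the density bound is (8/9) · 60025/2 = 240100/9 ≈ 26677.7778. The integer-valued extremum is e(T(245, 9)) = 26677, which is strictly less than the density bound 240100/9 since 9 ∤ 245 (the parts of T(245, 9) cannot all be equal).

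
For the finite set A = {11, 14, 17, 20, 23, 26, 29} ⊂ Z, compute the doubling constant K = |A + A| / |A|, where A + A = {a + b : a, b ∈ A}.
K = |A + A| / |A| = 13/7

Enumerate A + A = {a + b : a, b ∈ A}. With |A| = 7, there are |A|^2 = 49 ordered sum pairs; collecting distinct values, A + A = {22, 25, 28, 31, 34, 37, 40, 43, 46, 49, 52, 55, 58}, so |A + A| = 13. Thus K = 13/7. Here |A + A| = 2|A| − 1 = 13, the minimum possible — so K = 13/7 is minimal, which holds iff A is an arithmetic progression.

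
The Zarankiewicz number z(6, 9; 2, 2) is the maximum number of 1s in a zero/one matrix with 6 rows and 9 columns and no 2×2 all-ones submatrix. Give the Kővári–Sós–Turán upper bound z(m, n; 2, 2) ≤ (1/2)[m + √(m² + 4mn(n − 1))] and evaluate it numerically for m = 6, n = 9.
z(6, 9; 2, 2) ≤ (1/2)[6 + √(6² + 4·6·9·8)] = (1/2)[6 + √1764] = 24

Kővári–Sós–Turán: let r_1, ..., r_6 be the row sums and z = Σ r_i the total number of 1s. Each pair of columns can share at most one row with both entries 1 (else a 2×2 all-ones block appears), so Σ_i C(r_i, 2) ≤ C(9, 2) = 36. By convexity Σ_i C(r_i, 2) ≥ 6·C(z/6, 2) = z(z − 6)/(2·6), giving z² − 6z − 6·9·8 ≤ 0 and hence z ≤ (1/2)[6 + √(36 + 4·432)] = (1/2)[6 + √1764] ≈ (1/2)(6 + 42) = 24.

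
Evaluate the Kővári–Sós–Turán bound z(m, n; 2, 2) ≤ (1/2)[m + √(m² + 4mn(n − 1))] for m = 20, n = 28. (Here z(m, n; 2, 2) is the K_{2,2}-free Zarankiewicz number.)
z(20, 28; 2, 2) ≤ (1/2)[20 + √(20² + 4·20·28·27)] = (1/2)[20 + √60880] = 133.3694

Kővári–Sós–Turán: let r_1, ..., r_20 be the row sums and z = Σ r_i the total number of 1s. Each pair of columns can share at most one row with both entries 1 (else a 2×2 all-ones block appears), so Σ_i C(r_i, 2) ≤ C(28, 2) = 378. By convexity Σ_i C(r_i, 2) ≥ 20·C(z/20, 2) = z(z − 20)/(2·20), giving z² − 20z − 20·28·27 ≤ 0 and hence z ≤ (1/2)[20 + √(400 + 4·15120)] = (1/2)[20 + √60880] ≈ (1/2)(20 + 246.7387) = 133.3694.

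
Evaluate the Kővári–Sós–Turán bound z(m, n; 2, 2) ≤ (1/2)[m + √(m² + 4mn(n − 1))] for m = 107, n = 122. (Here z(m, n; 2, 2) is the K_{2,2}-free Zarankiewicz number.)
z(107, 122; 2, 2) ≤ (1/2)[107 + √(107² + 4·107·122·121)] = (1/2)[107 + √6329585] = 1311.4333

Kővári–Sós–Turán: let r_1, ..., r_107 be the row sums and z = Σ r_i the total number of 1s. Each pair of columns can share at most one row with both entries 1 (else a 2×2 all-ones block appears), so Σ_i C(r_i, 2) ≤ C(122, 2) = 7381. By convexity Σ_i C(r_i, 2) ≥ 107·C(z/107, 2) = z(z − 107)/(2·107), giving z² − 107z − 107·122·121 ≤ 0 and hence z ≤ (1/2)[107 + √(11449 + 4·1579534)] = (1/2)[107 + √6329585] ≈ (1/2)(107 + 2515.8666) = 1311.4333.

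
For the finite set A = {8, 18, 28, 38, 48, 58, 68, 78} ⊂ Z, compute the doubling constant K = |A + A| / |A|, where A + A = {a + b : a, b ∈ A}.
K = |A + A| / |A| = 15/8

Enumerate A + A = {a + b : a, b ∈ A}. With |A| = 8, there are |A|^2 = 64 ordered sum pairs; collecting distinct values, A + A = {16, 26, 36, 46, 56, 66, 76, 86, 96, 106, 116, 126, 136, 146, 156}, so |A + A| = 15. Thus K = 15/8. Here |A + A| = 2|A| − 1 = 15, the minimum possible — so K = 15/8 is minimal, which holds iff A is an arithmetic progression.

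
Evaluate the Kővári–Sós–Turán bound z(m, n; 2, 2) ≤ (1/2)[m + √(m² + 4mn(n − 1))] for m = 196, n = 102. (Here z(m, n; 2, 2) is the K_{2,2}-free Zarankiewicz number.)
z(196, 102; 2, 2) ≤ (1/2)[196 + √(196² + 4·196·102·101)] = (1/2)[196 + √8115184] = 1522.3581

Kővári–Sós–Turán: let r_1, ..., r_196 be the row sums and z = Σ r_i the total number of 1s. Each pair of columns can share at most one row with both entries 1 (else a 2×2 all-ones block appears), so Σ_i C(r_i, 2) ≤ C(102, 2) = 5151. By convexity Σ_i C(r_i, 2) ≥ 196·C(z/196, 2) = z(z − 196)/(2·196), giving z² − 196z − 196·102·101 ≤ 0 and hence z ≤ (1/2)[196 + √(38416 + 4·2019192)] = (1/2)[196 + √8115184] ≈ (1/2)(196 + 2848.7162) = 1522.3581.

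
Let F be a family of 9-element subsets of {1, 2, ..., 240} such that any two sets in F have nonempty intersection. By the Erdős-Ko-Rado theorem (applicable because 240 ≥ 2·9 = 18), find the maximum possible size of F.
max |F| = C(239, 8) = 234553711325583

The Erdős-Ko-Rado theorem states: for n ≥ 2k, an intersecting family of k-subsets of an n-element set has size at most C(n − 1, k − 1), with equality for 'star' families {A ⊆ [n] : |A| = k, i ∈ A} (fix an element i). For n = 240, k = 9: C(239, 8) = 234553711325583.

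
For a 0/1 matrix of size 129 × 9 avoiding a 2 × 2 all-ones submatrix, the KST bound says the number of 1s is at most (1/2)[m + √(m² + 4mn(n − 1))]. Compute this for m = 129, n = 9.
z(129, 9; 2, 2) ≤ (1/2)[129 + √(129² + 4·129·9·8)] = (1/2)[129 + √53793] = 180.4666

Kővári–Sós–Turán: let r_1, ..., r_129 be the row sums and z = Σ r_i the total number of 1s. Each pair of columns can share at most one row with both entries 1 (else a 2×2 all-ones block appears), so Σ_i C(r_i, 2) ≤ C(9, 2) = 36. By convexity Σ_i C(r_i, 2) ≥ 129·C(z/129, 2) = z(z − 129)/(2·129), giving z² − 129z − 129·9·8 ≤ 0 and hence z ≤ (1/2)[129 + √(16641 + 4·9288)] = (1/2)[129 + √53793] ≈ (1/2)(129 + 231.9332) = 180.4666.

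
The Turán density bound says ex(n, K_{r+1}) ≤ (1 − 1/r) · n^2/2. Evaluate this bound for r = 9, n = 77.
Turán density bound = (8/9) · 77^2/2 = 23716/9 ≈ 2635.1111

Turán's theorem: ex(n, K_{r+1}) is achieved by the complete r-partite Turán graph T(n, r) with parts as balanced as possible, and is at most (1 − 1/r) · n^2/2. For r = 9, n = 77: the density bound is (8/9) · 5929/2 = 23716/9 ≈ 2635.1111. The integer-valued extremum is e(T(77, 9)) = 2634, which is strictly less than the density bound 23716/9 since 9 ∤ 77 (the parts of T(77, 9) cannot all be equal).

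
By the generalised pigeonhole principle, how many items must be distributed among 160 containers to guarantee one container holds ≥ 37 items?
n = (37 − 1)·160 + 1 = 5761

By the generalised pigeonhole principle, to guarantee some box contains ≥ r objects we need more than (r − 1) · k objects total. Threshold: n = (r − 1) · k + 1. With r = 37 and k = 160: n = 36 · 160 + 1 = 5760 + 1 = 5761. For n = 5760 = 36 · 160, we can put exactly 36 objects in every box, avoiding 37 in any single one — so 5761 is tight.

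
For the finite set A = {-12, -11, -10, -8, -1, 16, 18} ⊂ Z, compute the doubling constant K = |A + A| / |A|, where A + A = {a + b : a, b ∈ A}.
K = |A + A| / |A| = 24/7

Enumerate A + A = {a + b : a, b ∈ A}. With |A| = 7, there are |A|^2 = 49 ordered sum pairs; collecting distinct values, A + A = {-24, -23, -22, -21, -20, -19, -18, -16, -13, -12, -11, -9, -2, 4, 5, 6, 7, 8, 10, 15, 17, 32, 34, 36}, so |A + A| = 24. Thus K = 24/7. For comparison, the minimum possible |A + A| over all 7-element sets is 2·7 − 1 = 13 (so min K = 13/7), attained only by arithmetic progressions.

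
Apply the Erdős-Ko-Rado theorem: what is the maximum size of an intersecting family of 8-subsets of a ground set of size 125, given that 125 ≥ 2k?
max |F| = C(124, 7) = 75275158024

Erdős-Ko-Rado (1961): when n ≥ 2k, max |F| = C(n−1, k−1). The bound is attained by the star {A : i ∈ A} for any fixed i ∈ [n]. Here C(125−1, 8−1) = C(124, 7) = 75275158024.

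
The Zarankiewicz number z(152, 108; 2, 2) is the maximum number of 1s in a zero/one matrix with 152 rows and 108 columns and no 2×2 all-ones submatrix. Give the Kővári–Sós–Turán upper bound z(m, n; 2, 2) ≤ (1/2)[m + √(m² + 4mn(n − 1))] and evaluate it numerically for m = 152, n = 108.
z(152, 108; 2, 2) ≤ (1/2)[152 + √(152² + 4·152·108·107)] = (1/2)[152 + √7049152] = 1403.512

Kővári–Sós–Turán: let r_1, ..., r_152 be the row sums and z = Σ r_i the total number of 1s. Each pair of columns can share at most one row with both entries 1 (else a 2×2 all-ones block appears), so Σ_i C(r_i, 2) ≤ C(108, 2) = 5778. By convexity Σ_i C(r_i, 2) ≥ 152·C(z/152, 2) = z(z − 152)/(2·152), giving z² − 152z − 152·108·107 ≤ 0 and hence z ≤ (1/2)[152 + √(23104 + 4·1756512)] = (1/2)[152 + √7049152] ≈ (1/2)(152 + 2655.0239) = 1403.512.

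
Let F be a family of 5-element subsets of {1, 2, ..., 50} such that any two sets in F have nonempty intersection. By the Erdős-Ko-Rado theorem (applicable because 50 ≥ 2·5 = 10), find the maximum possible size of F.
max |F| = C(49, 4) = 211876

Erdős-Ko-Rado (1961): when n ≥ 2k, max |F| = C(n−1, k−1). The bound is attained by the star {A : i ∈ A} for any fixed i ∈ [n]. Here C(50−1, 5−1) = C(49, 4) = 211876.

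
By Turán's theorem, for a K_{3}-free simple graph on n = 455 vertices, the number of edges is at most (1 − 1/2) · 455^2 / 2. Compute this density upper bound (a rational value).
Turán density bound = (1/2) · 455^2/2 = 207025/4 ≈ 51756.25

Turán's theorem: ex(n, K_{r+1}) is achieved by the complete r-partite Turán graph T(n, r) with parts as balanced as possible, and is at most (1 − 1/r) · n^2/2. For r = 2, n = 455: the density bound is (1/2) · 207025/2 = 207025/4 ≈ 51756.25. The integer-valued extremum is e(T(455, 2)) = 51756, which is strictly less than the density bound 207025/4 since 2 ∤ 455 (the parts of T(455, 2) cannot all be equal).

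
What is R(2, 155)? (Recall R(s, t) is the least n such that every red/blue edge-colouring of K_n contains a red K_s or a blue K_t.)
R(2, 155) = 155

R(2, k) = k for all k ≥ 2: in a 2-colouring of K_k, either some edge is red (a red K_2) or all edges are blue (a blue K_k). And K_{154} coloured all-blue has no blue K_155, so R(2, 155) > 154. Hence R(2, 155) = 155.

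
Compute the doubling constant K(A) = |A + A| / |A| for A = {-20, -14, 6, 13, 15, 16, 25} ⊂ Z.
K = |A + A| / |A| = 27/7

Enumerate A + A = {a + b : a, b ∈ A}. With |A| = 7, there are |A|^2 = 49 ordered sum pairs; collecting distinct values, A + A = {-40, -34, -28, -14, -8, -7, -5, -4, -1, 1, 2, 5, 11, 12, 19, 21, 22, 26, 28, 29, 30, 31, 32, 38, 40, 41, 50}, so |A + A| = 27. Thus K = 27/7. For comparison, the minimum possible |A + A| over all 7-element sets is 2·7 − 1 = 13 (so min K = 13/7), attained only by arithmetic progressions.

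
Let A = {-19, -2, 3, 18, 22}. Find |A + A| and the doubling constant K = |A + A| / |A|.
K = |A + A| / |A| = 15/5 = 3

Enumerate A + A = {a + b : a, b ∈ A}. With |A| = 5, there are |A|^2 = 25 ordered sum pairs; collecting distinct values, A + A = {-38, -21, -16, -4, -1, 1, 3, 6, 16, 20, 21, 25, 36, 40, 44}, so |A + A| = 15. Thus K = 15/5 = 3. For comparison, the minimum possible |A + A| over all 5-element sets is 2·5 − 1 = 9 (so min K = 9/5), attained only by arithmetic progressions.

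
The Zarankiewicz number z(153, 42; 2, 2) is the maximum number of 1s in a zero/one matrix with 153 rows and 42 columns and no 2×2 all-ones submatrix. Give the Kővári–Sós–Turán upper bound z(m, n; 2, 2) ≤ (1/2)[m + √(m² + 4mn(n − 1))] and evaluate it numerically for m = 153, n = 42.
z(153, 42; 2, 2) ≤ (1/2)[153 + √(153² + 4·153·42·41)] = (1/2)[153 + √1077273] = 595.4588

Kővári–Sós–Turán: let r_1, ..., r_153 be the row sums and z = Σ r_i the total number of 1s. Each pair of columns can share at most one row with both entries 1 (else a 2×2 all-ones block appears), so Σ_i C(r_i, 2) ≤ C(42, 2) = 861. By convexity Σ_i C(r_i, 2) ≥ 153·C(z/153, 2) = z(z − 153)/(2·153), giving z² − 153z − 153·42·41 ≤ 0 and hence z ≤ (1/2)[153 + √(23409 + 4·263466)] = (1/2)[153 + √1077273] ≈ (1/2)(153 + 1037.9176) = 595.4588.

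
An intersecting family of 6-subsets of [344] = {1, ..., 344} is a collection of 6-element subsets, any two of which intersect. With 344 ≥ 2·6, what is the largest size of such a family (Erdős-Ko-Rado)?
max |F| = C(343, 5) = 38421292833

The Erdős-Ko-Rado theorem states: for n ≥ 2k, an intersecting family of k-subsets of an n-element set has size at most C(n − 1, k − 1), with equality for 'star' families {A ⊆ [n] : |A| = k, i ∈ A} (fix an element i). For n = 344, k = 6: C(343, 5) = 38421292833.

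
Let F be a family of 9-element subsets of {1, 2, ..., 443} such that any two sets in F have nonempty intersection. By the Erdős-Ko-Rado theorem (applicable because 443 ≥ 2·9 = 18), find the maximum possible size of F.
max |F| = C(442, 8) = 33899151336985935

Erdős-Ko-Rado (1961): when n ≥ 2k, max |F| = C(n−1, k−1). The bound is attained by the star {A : i ∈ A} for any fixed i ∈ [n]. Here C(443−1, 9−1) = C(442, 8) = 33899151336985935.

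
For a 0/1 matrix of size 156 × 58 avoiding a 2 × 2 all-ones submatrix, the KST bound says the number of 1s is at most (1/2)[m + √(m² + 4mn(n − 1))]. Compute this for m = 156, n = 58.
z(156, 58; 2, 2) ≤ (1/2)[156 + √(156² + 4·156·58·57)] = (1/2)[156 + √2087280] = 800.3711

Kővári–Sós–Turán: let r_1, ..., r_156 be the row sums and z = Σ r_i the total number of 1s. Each pair of columns can share at most one row with both entries 1 (else a 2×2 all-ones block appears), so Σ_i C(r_i, 2) ≤ C(58, 2) = 1653. By convexity Σ_i C(r_i, 2) ≥ 156·C(z/156, 2) = z(z − 156)/(2·156), giving z² − 156z − 156·58·57 ≤ 0 and hence z ≤ (1/2)[156 + √(24336 + 4·515736)] = (1/2)[156 + √2087280] ≈ (1/2)(156 + 1444.7422) = 800.3711.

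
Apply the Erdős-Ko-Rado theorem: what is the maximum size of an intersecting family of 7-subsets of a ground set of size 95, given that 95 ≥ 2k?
max |F| = C(94, 6) = 814216767

The Erdős-Ko-Rado theorem states: for n ≥ 2k, an intersecting family of k-subsets of an n-element set has size at most C(n − 1, k − 1), with equality for 'star' families {A ⊆ [n] : |A| = k, i ∈ A} (fix an element i). For n = 95, k = 7: C(94, 6) = 814216767.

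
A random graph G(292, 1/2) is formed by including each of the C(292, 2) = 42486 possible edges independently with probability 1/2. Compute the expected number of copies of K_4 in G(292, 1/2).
E[# K_4] = C(292, 4) · (1/2)^C(4, 2) = 296729305 / 2^6 = 4636395.390625

For each 4-subset S of vertices (there are C(292, 4) = 296729305 such S), let X_S = 1 if S induces a K_4 (all C(4, 2) = 6 edges present). Then P(X_S = 1) = (1/2)^6 = 1/64. By linearity of expectation, E[# K_4] = C(292, 4) · (1/2)^6 = 296729305 / 64 = 4636395.390625.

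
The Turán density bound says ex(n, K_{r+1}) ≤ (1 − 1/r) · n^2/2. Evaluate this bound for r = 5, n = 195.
Turán density bound = (4/5) · 195^2/2 = 15210

Turán's theorem: ex(n, K_{r+1}) is achieved by the complete r-partite Turán graph T(n, r) with parts as balanced as possible, and is at most (1 − 1/r) · n^2/2. For r = 5, n = 195: the density bound is (4/5) · 38025/2 = 15210. Since 5 ∣ 195, the Turán graph T(195, 5) has parts of equal size 39, and its edge count e(T(195, 5)) = 15210 attains the density bound exactly.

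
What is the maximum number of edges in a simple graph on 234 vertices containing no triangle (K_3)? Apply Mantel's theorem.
ex(234, K_3) = ⌊234^2/4⌋ = 13689

Mantel (1907): a triangle-free graph on n vertices has at most ⌊n^2/4⌋ edges, with equality for the complete bipartite graph K_{⌊n/2⌋, ⌈n/2⌉}. For n = 234: ⌊234^2/4⌋ = ⌊54756/4⌋ = 13689. The extremal graph is K_{117, 117}, which has 117·117 = 13689 edges.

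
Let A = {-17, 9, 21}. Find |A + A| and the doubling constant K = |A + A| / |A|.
K = |A + A| / |A| = 6/3 = 2

Enumerate A + A = {a + b : a, b ∈ A}. With |A| = 3, there are |A|^2 = 9 ordered sum pairs; collecting distinct values, A + A = {-34, -8, 4, 18, 30, 42}, so |A + A| = 6. Thus K = 6/3 = 2. For comparison, the minimum possible |A + A| over all 3-element sets is 2·3 − 1 = 5 (so min K = 5/3), attained only by arithmetic progressions.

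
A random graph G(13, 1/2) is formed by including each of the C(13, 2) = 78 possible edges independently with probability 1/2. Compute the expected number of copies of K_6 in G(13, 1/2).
E[# K_6] = C(13, 6) · (1/2)^C(6, 2) = 1716 / 2^15 = 429/8192 ≈ 0.052368

For each 6-subset S of vertices (there are C(13, 6) = 1716 such S), let X_S = 1 if S induces a K_6 (all C(6, 2) = 15 edges present). Then P(X_S = 1) = (1/2)^15 = 1/32768. By linearity of expectation, E[# K_6] = C(13, 6) · (1/2)^15 = 1716 / 32768 = 429/8192 ≈ 0.052368.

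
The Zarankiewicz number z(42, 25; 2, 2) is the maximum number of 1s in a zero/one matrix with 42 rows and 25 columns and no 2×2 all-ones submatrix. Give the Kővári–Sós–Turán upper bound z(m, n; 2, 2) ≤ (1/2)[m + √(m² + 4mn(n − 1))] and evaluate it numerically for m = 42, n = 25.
z(42, 25; 2, 2) ≤ (1/2)[42 + √(42² + 4·42·25·24)] = (1/2)[42 + √102564] = 181.1281

Kővári–Sós–Turán: let r_1, ..., r_42 be the row sums and z = Σ r_i the total number of 1s. Each pair of columns can share at most one row with both entries 1 (else a 2×2 all-ones block appears), so Σ_i C(r_i, 2) ≤ C(25, 2) = 300. By convexity Σ_i C(r_i, 2) ≥ 42·C(z/42, 2) = z(z − 42)/(2·42), giving z² − 42z − 42·25·24 ≤ 0 and hence z ≤ (1/2)[42 + √(1764 + 4·25200)] = (1/2)[42 + √102564] ≈ (1/2)(42 + 320.2561) = 181.1281.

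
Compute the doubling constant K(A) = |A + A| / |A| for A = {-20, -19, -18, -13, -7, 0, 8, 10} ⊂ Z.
K = |A + A| / |A| = 32/8 = 4

Enumerate A + A = {a + b : a, b ∈ A}. With |A| = 8, there are |A|^2 = 64 ordered sum pairs; collecting distinct values, A + A = {-40, -39, -38, -37, -36, -33, -32, -31, -27, -26, -25, -20, -19, -18, -14, -13, -12, -11, -10, -9, -8, -7, -5, -3, 0, 1, 3, 8, 10, 16, 18, 20}, so |A + A| = 32. Thus K = 32/8 = 4. For comparison, the minimum possible |A + A| over all 8-element sets is 2·8 − 1 = 15 (so min K = 15/8), attained only by arithmetic progressions.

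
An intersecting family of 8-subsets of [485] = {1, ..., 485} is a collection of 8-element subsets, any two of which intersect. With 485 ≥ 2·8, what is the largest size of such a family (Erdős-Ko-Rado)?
max |F| = C(484, 7) = 1181840090201056

Erdős-Ko-Rado (1961): when n ≥ 2k, max |F| = C(n−1, k−1). The bound is attained by the star {A : i ∈ A} for any fixed i ∈ [n]. Here C(485−1, 8−1) = C(484, 7) = 1181840090201056.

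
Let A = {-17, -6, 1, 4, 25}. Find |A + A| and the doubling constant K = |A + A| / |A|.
K = |A + A| / |A| = 14/5

Enumerate A + A = {a + b : a, b ∈ A}. With |A| = 5, there are |A|^2 = 25 ordered sum pairs; collecting distinct values, A + A = {-34, -23, -16, -13, -12, -5, -2, 2, 5, 8, 19, 26, 29, 50}, so |A + A| = 14. Thus K = 14/5. For comparison, the minimum possible |A + A| over all 5-element sets is 2·5 − 1 = 9 (so min K = 9/5), attained only by arithmetic progressions.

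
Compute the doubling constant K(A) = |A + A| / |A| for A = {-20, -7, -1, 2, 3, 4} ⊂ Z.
K = |A + A| / |A| = 20/6 = 10/3

Enumerate A + A = {a + b : a, b ∈ A}. With |A| = 6, there are |A|^2 = 36 ordered sum pairs; collecting distinct values, A + A = {-40, -27, -21, -18, -17, -16, -14, -8, -5, -4, -3, -2, 1, 2, 3, 4, 5, 6, 7, 8}, so |A + A| = 20. Thus K = 20/6 = 10/3. For comparison, the minimum possible |A + A| over all 6-element sets is 2·6 − 1 = 11 (so min K = 11/6), attained only by arithmetic progressions.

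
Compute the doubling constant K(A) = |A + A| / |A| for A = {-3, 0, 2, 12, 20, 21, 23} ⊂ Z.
K = |A + A| / |A| = 26/7

Enumerate A + A = {a + b : a, b ∈ A}. With |A| = 7, there are |A|^2 = 49 ordered sum pairs; collecting distinct values, A + A = {-6, -3, -1, 0, 2, 4, 9, 12, 14, 17, 18, 20, 21, 22, 23, 24, 25, 32, 33, 35, 40, 41, 42, 43, 44, 46}, so |A + A| = 26. Thus K = 26/7. For comparison, the minimum possible |A + A| over all 7-element sets is 2·7 − 1 = 13 (so min K = 13/7), attained only by arithmetic progressions.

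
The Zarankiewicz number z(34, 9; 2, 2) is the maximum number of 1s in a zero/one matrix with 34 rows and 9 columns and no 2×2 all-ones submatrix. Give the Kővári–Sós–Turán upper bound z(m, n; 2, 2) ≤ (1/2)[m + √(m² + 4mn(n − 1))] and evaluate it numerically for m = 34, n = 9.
z(34, 9; 2, 2) ≤ (1/2)[34 + √(34² + 4·34·9·8)] = (1/2)[34 + √10948] = 69.3163

Kővári–Sós–Turán: let r_1, ..., r_34 be the row sums and z = Σ r_i the total number of 1s. Each pair of columns can share at most one row with both entries 1 (else a 2×2 all-ones block appears), so Σ_i C(r_i, 2) ≤ C(9, 2) = 36. By convexity Σ_i C(r_i, 2) ≥ 34·C(z/34, 2) = z(z − 34)/(2·34), giving z² − 34z − 34·9·8 ≤ 0 and hence z ≤ (1/2)[34 + √(1156 + 4·2448)] = (1/2)[34 + √10948] ≈ (1/2)(34 + 104.6327) = 69.3163.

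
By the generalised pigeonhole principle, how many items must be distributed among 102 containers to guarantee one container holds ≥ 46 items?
n = (46 − 1)·102 + 1 = 4591

By the generalised pigeonhole principle, to guarantee some box contains ≥ r objects we need more than (r − 1) · k objects total. Threshold: n = (r − 1) · k + 1. With r = 46 and k = 102: n = 45 · 102 + 1 = 4590 + 1 = 4591. For n = 4590 = 45 · 102, we can put exactly 45 objects in every box, avoiding 46 in any single one — so 4591 is tight.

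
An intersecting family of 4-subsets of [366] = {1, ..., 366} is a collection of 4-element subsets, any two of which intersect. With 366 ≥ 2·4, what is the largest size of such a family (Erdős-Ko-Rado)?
max |F| = C(365, 3) = 8038030

The Erdős-Ko-Rado theorem states: for n ≥ 2k, an intersecting family of k-subsets of an n-element set has size at most C(n − 1, k − 1), with equality for 'star' families {A ⊆ [n] : |A| = k, i ∈ A} (fix an element i). For n = 366, k = 4: C(365, 3) = 8038030.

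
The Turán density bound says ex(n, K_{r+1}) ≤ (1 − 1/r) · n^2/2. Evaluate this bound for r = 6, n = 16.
Turán density bound = (5/6) · 16^2/2 = 320/3 ≈ 106.6667

Turán's theorem: ex(n, K_{r+1}) is achieved by the complete r-partite Turán graph T(n, r) with parts as balanced as possible, and is at most (1 − 1/r) · n^2/2. For r = 6, n = 16: the density bound is (5/6) · 256/2 = 320/3 ≈ 106.6667. The integer-valued extremum is e(T(16, 6)) = 106, which is strictly less than the density bound 320/3 since 6 ∤ 16 (the parts of T(16, 6) cannot all be equal).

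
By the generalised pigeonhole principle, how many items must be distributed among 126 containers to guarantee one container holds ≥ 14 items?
n = (14 − 1)·126 + 1 = 1639

By the generalised pigeonhole principle, to guarantee some box contains ≥ r objects we need more than (r − 1) · k objects total. Threshold: n = (r − 1) · k + 1. With r = 14 and k = 126: n = 13 · 126 + 1 = 1638 + 1 = 1639. For n = 1638 = 13 · 126, we can put exactly 13 objects in every box, avoiding 14 in any single one — so 1639 is tight.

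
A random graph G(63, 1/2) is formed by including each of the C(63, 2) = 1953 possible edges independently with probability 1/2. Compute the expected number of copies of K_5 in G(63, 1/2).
E[# K_5] = C(63, 5) · (1/2)^C(5, 2) = 7028847 / 2^10 ≈ 6864.108398

For each 5-subset S of vertices (there are C(63, 5) = 7028847 such S), let X_S = 1 if S induces a K_5 (all C(5, 2) = 10 edges present). Then P(X_S = 1) = (1/2)^10 = 1/1024. By linearity of expectation, E[# K_5] = C(63, 5) · (1/2)^10 = 7028847 / 1024 ≈ 6864.108398.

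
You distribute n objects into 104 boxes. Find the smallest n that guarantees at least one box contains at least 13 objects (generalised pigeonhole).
n = (13 − 1)·104 + 1 = 1249

By the generalised pigeonhole principle, to guarantee some box contains ≥ r objects we need more than (r − 1) · k objects total. Threshold: n = (r − 1) · k + 1. With r = 13 and k = 104: n = 12 · 104 + 1 = 1248 + 1 = 1249. For n = 1248 = 12 · 104, we can put exactly 12 objects in every box, avoiding 13 in any single one — so 1249 is tight.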